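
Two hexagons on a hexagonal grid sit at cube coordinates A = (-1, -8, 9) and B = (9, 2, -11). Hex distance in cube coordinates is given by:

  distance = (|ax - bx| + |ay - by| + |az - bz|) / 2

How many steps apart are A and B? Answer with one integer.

Answer: 20

Derivation:
|ax - bx| = |-1 - 9| = 10
|ay - by| = |-8 - 2| = 10
|az - bz| = |9 - (-11)| = 20
distance = (10 + 10 + 20) / 2 = 40 / 2 = 20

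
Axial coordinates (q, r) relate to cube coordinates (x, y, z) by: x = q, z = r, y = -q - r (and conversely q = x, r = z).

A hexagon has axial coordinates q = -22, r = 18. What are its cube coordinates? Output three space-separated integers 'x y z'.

x = q = -22
z = r = 18
y = -x - z = -(-22) - (18) = 4

Answer: -22 4 18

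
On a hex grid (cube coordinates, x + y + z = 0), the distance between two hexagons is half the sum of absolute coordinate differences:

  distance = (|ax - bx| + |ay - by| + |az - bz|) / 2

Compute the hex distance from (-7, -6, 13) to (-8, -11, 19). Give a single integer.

Answer: 6

Derivation:
|ax - bx| = |-7 - (-8)| = 1
|ay - by| = |-6 - (-11)| = 5
|az - bz| = |13 - 19| = 6
distance = (1 + 5 + 6) / 2 = 12 / 2 = 6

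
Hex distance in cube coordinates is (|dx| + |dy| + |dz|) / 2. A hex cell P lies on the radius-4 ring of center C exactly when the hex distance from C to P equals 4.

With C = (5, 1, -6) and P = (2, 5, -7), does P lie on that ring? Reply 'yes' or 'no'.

Answer: yes

Derivation:
|px - cx| = |2 - 5| = 3
|py - cy| = |5 - 1| = 4
|pz - cz| = |-7 - (-6)| = 1
distance = (3+4+1)/2 = 8/2 = 4
radius = 4; distance == radius -> yes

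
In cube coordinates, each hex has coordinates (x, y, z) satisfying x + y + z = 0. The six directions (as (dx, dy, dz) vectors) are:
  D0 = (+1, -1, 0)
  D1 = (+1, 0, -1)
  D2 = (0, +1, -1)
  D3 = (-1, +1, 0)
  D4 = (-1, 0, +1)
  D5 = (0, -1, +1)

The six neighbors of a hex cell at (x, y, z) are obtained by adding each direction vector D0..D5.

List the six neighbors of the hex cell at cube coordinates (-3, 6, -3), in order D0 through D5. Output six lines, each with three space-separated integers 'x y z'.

Answer: -2 5 -3
-2 6 -4
-3 7 -4
-4 7 -3
-4 6 -2
-3 5 -2

Derivation:
Center: (-3, 6, -3). Add each direction:
  D0: (-3, 6, -3) + (1, -1, 0) = (-2, 5, -3)
  D1: (-3, 6, -3) + (1, 0, -1) = (-2, 6, -4)
  D2: (-3, 6, -3) + (0, 1, -1) = (-3, 7, -4)
  D3: (-3, 6, -3) + (-1, 1, 0) = (-4, 7, -3)
  D4: (-3, 6, -3) + (-1, 0, 1) = (-4, 6, -2)
  D5: (-3, 6, -3) + (0, -1, 1) = (-3, 5, -2)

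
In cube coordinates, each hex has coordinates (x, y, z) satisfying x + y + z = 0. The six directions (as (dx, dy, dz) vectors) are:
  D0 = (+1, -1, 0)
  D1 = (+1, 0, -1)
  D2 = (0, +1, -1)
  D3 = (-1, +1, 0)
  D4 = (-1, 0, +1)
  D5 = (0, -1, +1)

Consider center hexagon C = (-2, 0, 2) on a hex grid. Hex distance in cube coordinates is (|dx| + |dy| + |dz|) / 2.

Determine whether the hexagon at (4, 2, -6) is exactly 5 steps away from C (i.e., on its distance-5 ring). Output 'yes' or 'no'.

Answer: no

Derivation:
|px - cx| = |4 - (-2)| = 6
|py - cy| = |2 - 0| = 2
|pz - cz| = |-6 - 2| = 8
distance = (6+2+8)/2 = 16/2 = 8
radius = 5; distance != radius -> no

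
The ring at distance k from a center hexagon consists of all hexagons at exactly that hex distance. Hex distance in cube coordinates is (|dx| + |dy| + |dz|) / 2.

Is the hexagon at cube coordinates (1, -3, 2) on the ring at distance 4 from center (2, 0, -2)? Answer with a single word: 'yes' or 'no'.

|px - cx| = |1 - 2| = 1
|py - cy| = |-3 - 0| = 3
|pz - cz| = |2 - (-2)| = 4
distance = (1+3+4)/2 = 8/2 = 4
radius = 4; distance == radius -> yes

Answer: yes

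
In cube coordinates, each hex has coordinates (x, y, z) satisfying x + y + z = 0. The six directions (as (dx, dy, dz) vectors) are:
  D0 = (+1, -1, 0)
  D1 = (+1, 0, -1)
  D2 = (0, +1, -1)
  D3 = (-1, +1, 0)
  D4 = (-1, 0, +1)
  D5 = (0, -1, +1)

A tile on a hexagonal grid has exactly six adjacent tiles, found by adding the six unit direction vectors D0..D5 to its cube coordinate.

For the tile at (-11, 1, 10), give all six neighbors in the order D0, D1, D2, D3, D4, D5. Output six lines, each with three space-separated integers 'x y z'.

Answer: -10 0 10
-10 1 9
-11 2 9
-12 2 10
-12 1 11
-11 0 11

Derivation:
Center: (-11, 1, 10). Add each direction:
  D0: (-11, 1, 10) + (1, -1, 0) = (-10, 0, 10)
  D1: (-11, 1, 10) + (1, 0, -1) = (-10, 1, 9)
  D2: (-11, 1, 10) + (0, 1, -1) = (-11, 2, 9)
  D3: (-11, 1, 10) + (-1, 1, 0) = (-12, 2, 10)
  D4: (-11, 1, 10) + (-1, 0, 1) = (-12, 1, 11)
  D5: (-11, 1, 10) + (0, -1, 1) = (-11, 0, 11)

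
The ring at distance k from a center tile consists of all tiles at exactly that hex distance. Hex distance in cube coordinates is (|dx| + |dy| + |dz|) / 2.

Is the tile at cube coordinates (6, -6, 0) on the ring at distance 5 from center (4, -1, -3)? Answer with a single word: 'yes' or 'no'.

Answer: yes

Derivation:
|px - cx| = |6 - 4| = 2
|py - cy| = |-6 - (-1)| = 5
|pz - cz| = |0 - (-3)| = 3
distance = (2+5+3)/2 = 10/2 = 5
radius = 5; distance == radius -> yes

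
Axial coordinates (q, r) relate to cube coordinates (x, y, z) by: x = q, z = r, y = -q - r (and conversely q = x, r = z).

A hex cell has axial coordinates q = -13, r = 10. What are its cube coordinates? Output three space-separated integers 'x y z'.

x = q = -13
z = r = 10
y = -x - z = -(-13) - (10) = 3

Answer: -13 3 10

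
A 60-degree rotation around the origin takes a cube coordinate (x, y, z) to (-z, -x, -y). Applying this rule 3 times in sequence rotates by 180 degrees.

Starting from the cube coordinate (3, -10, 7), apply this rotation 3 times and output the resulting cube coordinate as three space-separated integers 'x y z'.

Start: (3, -10, 7)
Step 1: (3, -10, 7) -> (-(7), -(3), -(-10)) = (-7, -3, 10)
Step 2: (-7, -3, 10) -> (-(10), -(-7), -(-3)) = (-10, 7, 3)
Step 3: (-10, 7, 3) -> (-(3), -(-10), -(7)) = (-3, 10, -7)

Answer: -3 10 -7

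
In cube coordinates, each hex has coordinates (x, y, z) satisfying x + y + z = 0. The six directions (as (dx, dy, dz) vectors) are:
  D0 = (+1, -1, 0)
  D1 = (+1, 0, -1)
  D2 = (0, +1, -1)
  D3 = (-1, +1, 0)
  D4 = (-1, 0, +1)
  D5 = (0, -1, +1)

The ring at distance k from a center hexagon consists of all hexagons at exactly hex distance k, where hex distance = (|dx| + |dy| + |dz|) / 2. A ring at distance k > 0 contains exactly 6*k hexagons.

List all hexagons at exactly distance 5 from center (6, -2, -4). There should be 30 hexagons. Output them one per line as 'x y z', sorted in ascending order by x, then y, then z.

Walk ring at distance 5 from (6, -2, -4):
Start at center + D4*5 = (1, -2, 1)
  hex 0: (1, -2, 1)
  hex 1: (2, -3, 1)
  hex 2: (3, -4, 1)
  hex 3: (4, -5, 1)
  hex 4: (5, -6, 1)
  hex 5: (6, -7, 1)
  hex 6: (7, -7, 0)
  hex 7: (8, -7, -1)
  hex 8: (9, -7, -2)
  hex 9: (10, -7, -3)
  hex 10: (11, -7, -4)
  hex 11: (11, -6, -5)
  hex 12: (11, -5, -6)
  hex 13: (11, -4, -7)
  hex 14: (11, -3, -8)
  hex 15: (11, -2, -9)
  hex 16: (10, -1, -9)
  hex 17: (9, 0, -9)
  hex 18: (8, 1, -9)
  hex 19: (7, 2, -9)
  hex 20: (6, 3, -9)
  hex 21: (5, 3, -8)
  hex 22: (4, 3, -7)
  hex 23: (3, 3, -6)
  hex 24: (2, 3, -5)
  hex 25: (1, 3, -4)
  hex 26: (1, 2, -3)
  hex 27: (1, 1, -2)
  hex 28: (1, 0, -1)
  hex 29: (1, -1, 0)
Sorted: 30 hexes.

Answer: 1 -2 1
1 -1 0
1 0 -1
1 1 -2
1 2 -3
1 3 -4
2 -3 1
2 3 -5
3 -4 1
3 3 -6
4 -5 1
4 3 -7
5 -6 1
5 3 -8
6 -7 1
6 3 -9
7 -7 0
7 2 -9
8 -7 -1
8 1 -9
9 -7 -2
9 0 -9
10 -7 -3
10 -1 -9
11 -7 -4
11 -6 -5
11 -5 -6
11 -4 -7
11 -3 -8
11 -2 -9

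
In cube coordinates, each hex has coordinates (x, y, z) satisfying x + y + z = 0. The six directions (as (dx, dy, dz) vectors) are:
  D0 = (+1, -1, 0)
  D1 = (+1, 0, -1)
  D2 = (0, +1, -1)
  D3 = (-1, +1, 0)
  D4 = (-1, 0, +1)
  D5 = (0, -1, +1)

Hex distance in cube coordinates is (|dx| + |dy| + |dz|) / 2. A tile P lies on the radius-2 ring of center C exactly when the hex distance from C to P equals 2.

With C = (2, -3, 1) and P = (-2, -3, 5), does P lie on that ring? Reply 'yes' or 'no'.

|px - cx| = |-2 - 2| = 4
|py - cy| = |-3 - (-3)| = 0
|pz - cz| = |5 - 1| = 4
distance = (4+0+4)/2 = 8/2 = 4
radius = 2; distance != radius -> no

Answer: no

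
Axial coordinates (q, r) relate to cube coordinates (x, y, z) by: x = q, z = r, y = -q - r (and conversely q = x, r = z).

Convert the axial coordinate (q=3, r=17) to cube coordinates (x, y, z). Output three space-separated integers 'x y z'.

Answer: 3 -20 17

Derivation:
x = q = 3
z = r = 17
y = -x - z = -(3) - (17) = -20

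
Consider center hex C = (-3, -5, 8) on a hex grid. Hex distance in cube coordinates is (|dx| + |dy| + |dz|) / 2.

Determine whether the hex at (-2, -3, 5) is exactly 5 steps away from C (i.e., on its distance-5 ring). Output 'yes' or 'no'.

|px - cx| = |-2 - (-3)| = 1
|py - cy| = |-3 - (-5)| = 2
|pz - cz| = |5 - 8| = 3
distance = (1+2+3)/2 = 6/2 = 3
radius = 5; distance != radius -> no

Answer: no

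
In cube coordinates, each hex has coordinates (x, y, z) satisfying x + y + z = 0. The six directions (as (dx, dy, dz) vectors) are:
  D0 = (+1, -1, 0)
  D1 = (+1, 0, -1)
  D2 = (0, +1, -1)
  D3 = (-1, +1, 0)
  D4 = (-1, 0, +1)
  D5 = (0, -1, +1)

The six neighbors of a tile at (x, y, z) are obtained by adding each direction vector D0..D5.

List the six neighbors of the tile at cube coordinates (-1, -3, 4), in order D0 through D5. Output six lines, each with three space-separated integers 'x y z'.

Center: (-1, -3, 4). Add each direction:
  D0: (-1, -3, 4) + (1, -1, 0) = (0, -4, 4)
  D1: (-1, -3, 4) + (1, 0, -1) = (0, -3, 3)
  D2: (-1, -3, 4) + (0, 1, -1) = (-1, -2, 3)
  D3: (-1, -3, 4) + (-1, 1, 0) = (-2, -2, 4)
  D4: (-1, -3, 4) + (-1, 0, 1) = (-2, -3, 5)
  D5: (-1, -3, 4) + (0, -1, 1) = (-1, -4, 5)

Answer: 0 -4 4
0 -3 3
-1 -2 3
-2 -2 4
-2 -3 5
-1 -4 5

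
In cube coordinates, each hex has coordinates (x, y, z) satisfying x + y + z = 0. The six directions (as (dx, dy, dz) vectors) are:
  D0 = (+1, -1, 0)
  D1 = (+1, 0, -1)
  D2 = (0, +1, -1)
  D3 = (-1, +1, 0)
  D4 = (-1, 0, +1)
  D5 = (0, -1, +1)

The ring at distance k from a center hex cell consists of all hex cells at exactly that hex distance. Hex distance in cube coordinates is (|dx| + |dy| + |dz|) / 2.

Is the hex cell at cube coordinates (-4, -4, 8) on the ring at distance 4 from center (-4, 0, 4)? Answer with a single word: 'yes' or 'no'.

|px - cx| = |-4 - (-4)| = 0
|py - cy| = |-4 - 0| = 4
|pz - cz| = |8 - 4| = 4
distance = (0+4+4)/2 = 8/2 = 4
radius = 4; distance == radius -> yes

Answer: yes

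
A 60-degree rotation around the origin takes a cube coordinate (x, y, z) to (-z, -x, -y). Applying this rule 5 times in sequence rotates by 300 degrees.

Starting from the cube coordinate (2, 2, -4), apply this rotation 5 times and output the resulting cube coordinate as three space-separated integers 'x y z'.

Start: (2, 2, -4)
Step 1: (2, 2, -4) -> (-(-4), -(2), -(2)) = (4, -2, -2)
Step 2: (4, -2, -2) -> (-(-2), -(4), -(-2)) = (2, -4, 2)
Step 3: (2, -4, 2) -> (-(2), -(2), -(-4)) = (-2, -2, 4)
Step 4: (-2, -2, 4) -> (-(4), -(-2), -(-2)) = (-4, 2, 2)
Step 5: (-4, 2, 2) -> (-(2), -(-4), -(2)) = (-2, 4, -2)

Answer: -2 4 -2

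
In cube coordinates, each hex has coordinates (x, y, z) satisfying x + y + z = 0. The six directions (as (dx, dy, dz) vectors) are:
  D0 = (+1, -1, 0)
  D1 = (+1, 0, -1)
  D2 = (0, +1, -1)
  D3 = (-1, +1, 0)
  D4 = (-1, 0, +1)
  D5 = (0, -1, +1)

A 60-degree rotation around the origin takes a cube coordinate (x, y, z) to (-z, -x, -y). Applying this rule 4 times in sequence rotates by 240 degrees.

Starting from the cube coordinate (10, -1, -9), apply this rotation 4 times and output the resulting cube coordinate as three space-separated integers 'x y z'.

Answer: -9 10 -1

Derivation:
Start: (10, -1, -9)
Step 1: (10, -1, -9) -> (-(-9), -(10), -(-1)) = (9, -10, 1)
Step 2: (9, -10, 1) -> (-(1), -(9), -(-10)) = (-1, -9, 10)
Step 3: (-1, -9, 10) -> (-(10), -(-1), -(-9)) = (-10, 1, 9)
Step 4: (-10, 1, 9) -> (-(9), -(-10), -(1)) = (-9, 10, -1)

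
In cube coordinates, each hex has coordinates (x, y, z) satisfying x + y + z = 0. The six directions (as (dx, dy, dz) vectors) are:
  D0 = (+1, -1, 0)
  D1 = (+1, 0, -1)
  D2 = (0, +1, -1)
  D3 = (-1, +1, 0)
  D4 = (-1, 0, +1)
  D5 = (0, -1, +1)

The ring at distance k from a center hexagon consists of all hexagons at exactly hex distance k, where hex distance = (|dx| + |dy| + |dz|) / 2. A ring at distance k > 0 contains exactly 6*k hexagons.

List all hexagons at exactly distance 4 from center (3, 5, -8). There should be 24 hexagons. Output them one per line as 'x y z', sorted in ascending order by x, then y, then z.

Answer: -1 5 -4
-1 6 -5
-1 7 -6
-1 8 -7
-1 9 -8
0 4 -4
0 9 -9
1 3 -4
1 9 -10
2 2 -4
2 9 -11
3 1 -4
3 9 -12
4 1 -5
4 8 -12
5 1 -6
5 7 -12
6 1 -7
6 6 -12
7 1 -8
7 2 -9
7 3 -10
7 4 -11
7 5 -12

Derivation:
Walk ring at distance 4 from (3, 5, -8):
Start at center + D4*4 = (-1, 5, -4)
  hex 0: (-1, 5, -4)
  hex 1: (0, 4, -4)
  hex 2: (1, 3, -4)
  hex 3: (2, 2, -4)
  hex 4: (3, 1, -4)
  hex 5: (4, 1, -5)
  hex 6: (5, 1, -6)
  hex 7: (6, 1, -7)
  hex 8: (7, 1, -8)
  hex 9: (7, 2, -9)
  hex 10: (7, 3, -10)
  hex 11: (7, 4, -11)
  hex 12: (7, 5, -12)
  hex 13: (6, 6, -12)
  hex 14: (5, 7, -12)
  hex 15: (4, 8, -12)
  hex 16: (3, 9, -12)
  hex 17: (2, 9, -11)
  hex 18: (1, 9, -10)
  hex 19: (0, 9, -9)
  hex 20: (-1, 9, -8)
  hex 21: (-1, 8, -7)
  hex 22: (-1, 7, -6)
  hex 23: (-1, 6, -5)
Sorted: 24 hexes.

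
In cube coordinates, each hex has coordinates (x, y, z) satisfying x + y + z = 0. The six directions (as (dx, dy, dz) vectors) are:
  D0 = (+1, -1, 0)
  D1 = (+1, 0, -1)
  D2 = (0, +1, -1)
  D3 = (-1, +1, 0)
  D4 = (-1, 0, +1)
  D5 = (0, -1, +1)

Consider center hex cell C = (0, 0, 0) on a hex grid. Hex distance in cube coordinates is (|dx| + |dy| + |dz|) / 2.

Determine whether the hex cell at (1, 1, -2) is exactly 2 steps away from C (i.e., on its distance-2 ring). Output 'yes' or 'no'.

Answer: yes

Derivation:
|px - cx| = |1 - 0| = 1
|py - cy| = |1 - 0| = 1
|pz - cz| = |-2 - 0| = 2
distance = (1+1+2)/2 = 4/2 = 2
radius = 2; distance == radius -> yes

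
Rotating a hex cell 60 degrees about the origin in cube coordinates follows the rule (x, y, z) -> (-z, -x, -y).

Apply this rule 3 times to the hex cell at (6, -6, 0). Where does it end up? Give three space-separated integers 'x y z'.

Answer: -6 6 0

Derivation:
Start: (6, -6, 0)
Step 1: (6, -6, 0) -> (-(0), -(6), -(-6)) = (0, -6, 6)
Step 2: (0, -6, 6) -> (-(6), -(0), -(-6)) = (-6, 0, 6)
Step 3: (-6, 0, 6) -> (-(6), -(-6), -(0)) = (-6, 6, 0)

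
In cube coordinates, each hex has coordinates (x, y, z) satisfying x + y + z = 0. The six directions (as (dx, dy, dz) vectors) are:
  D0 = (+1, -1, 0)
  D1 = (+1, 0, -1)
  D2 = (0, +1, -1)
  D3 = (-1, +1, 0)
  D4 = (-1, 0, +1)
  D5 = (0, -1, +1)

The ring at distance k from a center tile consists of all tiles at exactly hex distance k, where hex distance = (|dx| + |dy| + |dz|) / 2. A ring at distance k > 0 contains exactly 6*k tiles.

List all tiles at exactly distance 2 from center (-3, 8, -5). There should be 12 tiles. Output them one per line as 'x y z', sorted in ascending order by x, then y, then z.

Walk ring at distance 2 from (-3, 8, -5):
Start at center + D4*2 = (-5, 8, -3)
  hex 0: (-5, 8, -3)
  hex 1: (-4, 7, -3)
  hex 2: (-3, 6, -3)
  hex 3: (-2, 6, -4)
  hex 4: (-1, 6, -5)
  hex 5: (-1, 7, -6)
  hex 6: (-1, 8, -7)
  hex 7: (-2, 9, -7)
  hex 8: (-3, 10, -7)
  hex 9: (-4, 10, -6)
  hex 10: (-5, 10, -5)
  hex 11: (-5, 9, -4)
Sorted: 12 hexes.

Answer: -5 8 -3
-5 9 -4
-5 10 -5
-4 7 -3
-4 10 -6
-3 6 -3
-3 10 -7
-2 6 -4
-2 9 -7
-1 6 -5
-1 7 -6
-1 8 -7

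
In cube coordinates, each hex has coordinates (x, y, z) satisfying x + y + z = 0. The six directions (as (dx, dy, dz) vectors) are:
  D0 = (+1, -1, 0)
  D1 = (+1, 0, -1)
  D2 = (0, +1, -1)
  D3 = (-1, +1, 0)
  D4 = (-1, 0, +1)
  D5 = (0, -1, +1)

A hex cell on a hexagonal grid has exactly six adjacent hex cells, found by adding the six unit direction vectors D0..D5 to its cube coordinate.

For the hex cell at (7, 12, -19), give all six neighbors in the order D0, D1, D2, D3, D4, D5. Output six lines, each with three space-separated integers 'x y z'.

Answer: 8 11 -19
8 12 -20
7 13 -20
6 13 -19
6 12 -18
7 11 -18

Derivation:
Center: (7, 12, -19). Add each direction:
  D0: (7, 12, -19) + (1, -1, 0) = (8, 11, -19)
  D1: (7, 12, -19) + (1, 0, -1) = (8, 12, -20)
  D2: (7, 12, -19) + (0, 1, -1) = (7, 13, -20)
  D3: (7, 12, -19) + (-1, 1, 0) = (6, 13, -19)
  D4: (7, 12, -19) + (-1, 0, 1) = (6, 12, -18)
  D5: (7, 12, -19) + (0, -1, 1) = (7, 11, -18)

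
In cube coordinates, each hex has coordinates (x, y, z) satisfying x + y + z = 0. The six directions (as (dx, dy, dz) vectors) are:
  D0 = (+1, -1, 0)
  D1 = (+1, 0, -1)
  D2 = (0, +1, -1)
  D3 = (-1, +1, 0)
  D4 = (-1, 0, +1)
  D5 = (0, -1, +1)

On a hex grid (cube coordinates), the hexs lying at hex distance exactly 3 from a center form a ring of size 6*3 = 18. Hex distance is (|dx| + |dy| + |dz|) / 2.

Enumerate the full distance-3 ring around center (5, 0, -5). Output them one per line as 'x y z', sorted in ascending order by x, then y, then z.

Walk ring at distance 3 from (5, 0, -5):
Start at center + D4*3 = (2, 0, -2)
  hex 0: (2, 0, -2)
  hex 1: (3, -1, -2)
  hex 2: (4, -2, -2)
  hex 3: (5, -3, -2)
  hex 4: (6, -3, -3)
  hex 5: (7, -3, -4)
  hex 6: (8, -3, -5)
  hex 7: (8, -2, -6)
  hex 8: (8, -1, -7)
  hex 9: (8, 0, -8)
  hex 10: (7, 1, -8)
  hex 11: (6, 2, -8)
  hex 12: (5, 3, -8)
  hex 13: (4, 3, -7)
  hex 14: (3, 3, -6)
  hex 15: (2, 3, -5)
  hex 16: (2, 2, -4)
  hex 17: (2, 1, -3)
Sorted: 18 hexes.

Answer: 2 0 -2
2 1 -3
2 2 -4
2 3 -5
3 -1 -2
3 3 -6
4 -2 -2
4 3 -7
5 -3 -2
5 3 -8
6 -3 -3
6 2 -8
7 -3 -4
7 1 -8
8 -3 -5
8 -2 -6
8 -1 -7
8 0 -8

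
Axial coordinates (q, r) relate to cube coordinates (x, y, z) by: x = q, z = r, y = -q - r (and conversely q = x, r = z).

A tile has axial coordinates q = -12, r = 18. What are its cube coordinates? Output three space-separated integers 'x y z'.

Answer: -12 -6 18

Derivation:
x = q = -12
z = r = 18
y = -x - z = -(-12) - (18) = -6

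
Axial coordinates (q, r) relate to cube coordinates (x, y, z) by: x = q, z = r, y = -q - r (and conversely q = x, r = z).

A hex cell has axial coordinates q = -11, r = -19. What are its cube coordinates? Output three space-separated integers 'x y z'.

Answer: -11 30 -19

Derivation:
x = q = -11
z = r = -19
y = -x - z = -(-11) - (-19) = 30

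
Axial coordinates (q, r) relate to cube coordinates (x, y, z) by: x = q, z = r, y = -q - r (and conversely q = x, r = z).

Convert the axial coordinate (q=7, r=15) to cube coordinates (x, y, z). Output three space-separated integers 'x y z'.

Answer: 7 -22 15

Derivation:
x = q = 7
z = r = 15
y = -x - z = -(7) - (15) = -22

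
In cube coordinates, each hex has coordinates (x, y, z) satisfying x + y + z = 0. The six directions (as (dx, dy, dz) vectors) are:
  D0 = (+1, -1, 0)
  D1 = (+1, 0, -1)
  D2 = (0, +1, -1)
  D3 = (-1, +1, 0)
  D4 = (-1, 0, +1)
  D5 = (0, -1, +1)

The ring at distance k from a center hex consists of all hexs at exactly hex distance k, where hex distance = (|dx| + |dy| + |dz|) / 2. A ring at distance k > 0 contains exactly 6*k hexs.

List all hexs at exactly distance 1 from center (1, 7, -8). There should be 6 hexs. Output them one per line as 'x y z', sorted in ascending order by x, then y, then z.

Answer: 0 7 -7
0 8 -8
1 6 -7
1 8 -9
2 6 -8
2 7 -9

Derivation:
Walk ring at distance 1 from (1, 7, -8):
Start at center + D4*1 = (0, 7, -7)
  hex 0: (0, 7, -7)
  hex 1: (1, 6, -7)
  hex 2: (2, 6, -8)
  hex 3: (2, 7, -9)
  hex 4: (1, 8, -9)
  hex 5: (0, 8, -8)
Sorted: 6 hexes.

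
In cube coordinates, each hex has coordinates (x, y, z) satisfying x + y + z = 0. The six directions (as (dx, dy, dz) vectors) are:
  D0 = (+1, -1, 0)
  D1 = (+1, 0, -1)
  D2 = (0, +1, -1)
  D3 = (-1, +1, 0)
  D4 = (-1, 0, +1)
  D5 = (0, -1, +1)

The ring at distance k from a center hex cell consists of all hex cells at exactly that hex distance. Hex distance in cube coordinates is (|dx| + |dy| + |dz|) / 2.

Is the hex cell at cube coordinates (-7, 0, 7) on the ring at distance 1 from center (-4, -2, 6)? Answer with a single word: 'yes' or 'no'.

Answer: no

Derivation:
|px - cx| = |-7 - (-4)| = 3
|py - cy| = |0 - (-2)| = 2
|pz - cz| = |7 - 6| = 1
distance = (3+2+1)/2 = 6/2 = 3
radius = 1; distance != radius -> no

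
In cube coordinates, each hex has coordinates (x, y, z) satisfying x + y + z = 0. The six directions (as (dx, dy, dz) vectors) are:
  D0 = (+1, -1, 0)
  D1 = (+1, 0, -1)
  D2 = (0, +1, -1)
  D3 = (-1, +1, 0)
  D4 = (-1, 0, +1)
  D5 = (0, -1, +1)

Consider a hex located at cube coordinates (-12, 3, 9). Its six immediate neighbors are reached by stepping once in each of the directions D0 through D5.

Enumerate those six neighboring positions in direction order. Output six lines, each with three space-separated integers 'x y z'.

Center: (-12, 3, 9). Add each direction:
  D0: (-12, 3, 9) + (1, -1, 0) = (-11, 2, 9)
  D1: (-12, 3, 9) + (1, 0, -1) = (-11, 3, 8)
  D2: (-12, 3, 9) + (0, 1, -1) = (-12, 4, 8)
  D3: (-12, 3, 9) + (-1, 1, 0) = (-13, 4, 9)
  D4: (-12, 3, 9) + (-1, 0, 1) = (-13, 3, 10)
  D5: (-12, 3, 9) + (0, -1, 1) = (-12, 2, 10)

Answer: -11 2 9
-11 3 8
-12 4 8
-13 4 9
-13 3 10
-12 2 10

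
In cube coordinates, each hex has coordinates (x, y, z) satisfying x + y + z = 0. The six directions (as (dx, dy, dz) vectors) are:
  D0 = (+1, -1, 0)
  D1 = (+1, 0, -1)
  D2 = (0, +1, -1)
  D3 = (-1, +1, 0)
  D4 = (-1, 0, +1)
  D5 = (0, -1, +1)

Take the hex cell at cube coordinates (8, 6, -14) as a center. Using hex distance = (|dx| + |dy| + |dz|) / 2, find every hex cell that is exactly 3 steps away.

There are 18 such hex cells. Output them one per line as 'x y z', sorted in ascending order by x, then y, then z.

Answer: 5 6 -11
5 7 -12
5 8 -13
5 9 -14
6 5 -11
6 9 -15
7 4 -11
7 9 -16
8 3 -11
8 9 -17
9 3 -12
9 8 -17
10 3 -13
10 7 -17
11 3 -14
11 4 -15
11 5 -16
11 6 -17

Derivation:
Walk ring at distance 3 from (8, 6, -14):
Start at center + D4*3 = (5, 6, -11)
  hex 0: (5, 6, -11)
  hex 1: (6, 5, -11)
  hex 2: (7, 4, -11)
  hex 3: (8, 3, -11)
  hex 4: (9, 3, -12)
  hex 5: (10, 3, -13)
  hex 6: (11, 3, -14)
  hex 7: (11, 4, -15)
  hex 8: (11, 5, -16)
  hex 9: (11, 6, -17)
  hex 10: (10, 7, -17)
  hex 11: (9, 8, -17)
  hex 12: (8, 9, -17)
  hex 13: (7, 9, -16)
  hex 14: (6, 9, -15)
  hex 15: (5, 9, -14)
  hex 16: (5, 8, -13)
  hex 17: (5, 7, -12)
Sorted: 18 hexes.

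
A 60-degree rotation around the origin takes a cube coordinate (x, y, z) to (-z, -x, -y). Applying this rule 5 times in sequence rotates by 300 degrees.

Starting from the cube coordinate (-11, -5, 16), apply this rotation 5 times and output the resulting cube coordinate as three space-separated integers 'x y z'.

Answer: 5 -16 11

Derivation:
Start: (-11, -5, 16)
Step 1: (-11, -5, 16) -> (-(16), -(-11), -(-5)) = (-16, 11, 5)
Step 2: (-16, 11, 5) -> (-(5), -(-16), -(11)) = (-5, 16, -11)
Step 3: (-5, 16, -11) -> (-(-11), -(-5), -(16)) = (11, 5, -16)
Step 4: (11, 5, -16) -> (-(-16), -(11), -(5)) = (16, -11, -5)
Step 5: (16, -11, -5) -> (-(-5), -(16), -(-11)) = (5, -16, 11)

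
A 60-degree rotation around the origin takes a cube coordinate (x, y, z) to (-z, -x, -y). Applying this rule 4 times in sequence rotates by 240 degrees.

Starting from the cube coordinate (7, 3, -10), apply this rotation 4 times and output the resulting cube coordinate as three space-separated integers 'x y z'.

Answer: -10 7 3

Derivation:
Start: (7, 3, -10)
Step 1: (7, 3, -10) -> (-(-10), -(7), -(3)) = (10, -7, -3)
Step 2: (10, -7, -3) -> (-(-3), -(10), -(-7)) = (3, -10, 7)
Step 3: (3, -10, 7) -> (-(7), -(3), -(-10)) = (-7, -3, 10)
Step 4: (-7, -3, 10) -> (-(10), -(-7), -(-3)) = (-10, 7, 3)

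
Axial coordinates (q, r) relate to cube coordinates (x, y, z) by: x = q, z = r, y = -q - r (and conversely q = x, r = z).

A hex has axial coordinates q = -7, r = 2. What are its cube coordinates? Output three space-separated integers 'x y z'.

Answer: -7 5 2

Derivation:
x = q = -7
z = r = 2
y = -x - z = -(-7) - (2) = 5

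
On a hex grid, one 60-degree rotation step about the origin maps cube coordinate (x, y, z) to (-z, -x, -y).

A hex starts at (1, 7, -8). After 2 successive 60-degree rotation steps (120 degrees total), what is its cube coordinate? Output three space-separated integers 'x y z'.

Answer: 7 -8 1

Derivation:
Start: (1, 7, -8)
Step 1: (1, 7, -8) -> (-(-8), -(1), -(7)) = (8, -1, -7)
Step 2: (8, -1, -7) -> (-(-7), -(8), -(-1)) = (7, -8, 1)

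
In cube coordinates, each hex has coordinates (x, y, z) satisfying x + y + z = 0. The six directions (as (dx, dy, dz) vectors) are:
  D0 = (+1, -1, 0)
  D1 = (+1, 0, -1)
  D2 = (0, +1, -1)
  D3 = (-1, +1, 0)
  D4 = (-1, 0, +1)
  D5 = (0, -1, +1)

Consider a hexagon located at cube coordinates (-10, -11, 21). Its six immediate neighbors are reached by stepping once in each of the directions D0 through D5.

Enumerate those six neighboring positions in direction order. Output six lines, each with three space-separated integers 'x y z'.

Answer: -9 -12 21
-9 -11 20
-10 -10 20
-11 -10 21
-11 -11 22
-10 -12 22

Derivation:
Center: (-10, -11, 21). Add each direction:
  D0: (-10, -11, 21) + (1, -1, 0) = (-9, -12, 21)
  D1: (-10, -11, 21) + (1, 0, -1) = (-9, -11, 20)
  D2: (-10, -11, 21) + (0, 1, -1) = (-10, -10, 20)
  D3: (-10, -11, 21) + (-1, 1, 0) = (-11, -10, 21)
  D4: (-10, -11, 21) + (-1, 0, 1) = (-11, -11, 22)
  D5: (-10, -11, 21) + (0, -1, 1) = (-10, -12, 22)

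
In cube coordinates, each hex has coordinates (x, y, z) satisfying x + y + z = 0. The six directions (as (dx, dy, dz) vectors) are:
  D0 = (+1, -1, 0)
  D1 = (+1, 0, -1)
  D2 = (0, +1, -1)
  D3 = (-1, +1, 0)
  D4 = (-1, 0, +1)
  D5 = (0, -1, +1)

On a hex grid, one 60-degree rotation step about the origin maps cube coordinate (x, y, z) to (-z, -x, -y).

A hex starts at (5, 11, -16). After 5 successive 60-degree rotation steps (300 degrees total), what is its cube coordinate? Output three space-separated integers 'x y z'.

Start: (5, 11, -16)
Step 1: (5, 11, -16) -> (-(-16), -(5), -(11)) = (16, -5, -11)
Step 2: (16, -5, -11) -> (-(-11), -(16), -(-5)) = (11, -16, 5)
Step 3: (11, -16, 5) -> (-(5), -(11), -(-16)) = (-5, -11, 16)
Step 4: (-5, -11, 16) -> (-(16), -(-5), -(-11)) = (-16, 5, 11)
Step 5: (-16, 5, 11) -> (-(11), -(-16), -(5)) = (-11, 16, -5)

Answer: -11 16 -5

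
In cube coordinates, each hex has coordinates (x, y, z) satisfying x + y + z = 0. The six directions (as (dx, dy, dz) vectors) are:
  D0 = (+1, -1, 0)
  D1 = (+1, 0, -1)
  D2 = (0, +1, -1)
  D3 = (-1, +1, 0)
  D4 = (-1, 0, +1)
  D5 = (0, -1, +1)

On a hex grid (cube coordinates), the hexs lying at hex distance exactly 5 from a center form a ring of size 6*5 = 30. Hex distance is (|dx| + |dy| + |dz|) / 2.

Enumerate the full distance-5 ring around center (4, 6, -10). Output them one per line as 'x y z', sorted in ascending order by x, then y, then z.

Answer: -1 6 -5
-1 7 -6
-1 8 -7
-1 9 -8
-1 10 -9
-1 11 -10
0 5 -5
0 11 -11
1 4 -5
1 11 -12
2 3 -5
2 11 -13
3 2 -5
3 11 -14
4 1 -5
4 11 -15
5 1 -6
5 10 -15
6 1 -7
6 9 -15
7 1 -8
7 8 -15
8 1 -9
8 7 -15
9 1 -10
9 2 -11
9 3 -12
9 4 -13
9 5 -14
9 6 -15

Derivation:
Walk ring at distance 5 from (4, 6, -10):
Start at center + D4*5 = (-1, 6, -5)
  hex 0: (-1, 6, -5)
  hex 1: (0, 5, -5)
  hex 2: (1, 4, -5)
  hex 3: (2, 3, -5)
  hex 4: (3, 2, -5)
  hex 5: (4, 1, -5)
  hex 6: (5, 1, -6)
  hex 7: (6, 1, -7)
  hex 8: (7, 1, -8)
  hex 9: (8, 1, -9)
  hex 10: (9, 1, -10)
  hex 11: (9, 2, -11)
  hex 12: (9, 3, -12)
  hex 13: (9, 4, -13)
  hex 14: (9, 5, -14)
  hex 15: (9, 6, -15)
  hex 16: (8, 7, -15)
  hex 17: (7, 8, -15)
  hex 18: (6, 9, -15)
  hex 19: (5, 10, -15)
  hex 20: (4, 11, -15)
  hex 21: (3, 11, -14)
  hex 22: (2, 11, -13)
  hex 23: (1, 11, -12)
  hex 24: (0, 11, -11)
  hex 25: (-1, 11, -10)
  hex 26: (-1, 10, -9)
  hex 27: (-1, 9, -8)
  hex 28: (-1, 8, -7)
  hex 29: (-1, 7, -6)
Sorted: 30 hexes.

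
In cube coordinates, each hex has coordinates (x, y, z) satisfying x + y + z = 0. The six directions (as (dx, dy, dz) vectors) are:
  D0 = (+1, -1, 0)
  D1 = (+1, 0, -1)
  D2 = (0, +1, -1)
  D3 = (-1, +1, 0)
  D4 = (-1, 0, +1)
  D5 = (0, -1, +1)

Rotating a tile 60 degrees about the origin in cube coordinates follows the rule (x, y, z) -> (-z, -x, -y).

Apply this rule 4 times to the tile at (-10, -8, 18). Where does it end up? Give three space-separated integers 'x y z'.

Answer: 18 -10 -8

Derivation:
Start: (-10, -8, 18)
Step 1: (-10, -8, 18) -> (-(18), -(-10), -(-8)) = (-18, 10, 8)
Step 2: (-18, 10, 8) -> (-(8), -(-18), -(10)) = (-8, 18, -10)
Step 3: (-8, 18, -10) -> (-(-10), -(-8), -(18)) = (10, 8, -18)
Step 4: (10, 8, -18) -> (-(-18), -(10), -(8)) = (18, -10, -8)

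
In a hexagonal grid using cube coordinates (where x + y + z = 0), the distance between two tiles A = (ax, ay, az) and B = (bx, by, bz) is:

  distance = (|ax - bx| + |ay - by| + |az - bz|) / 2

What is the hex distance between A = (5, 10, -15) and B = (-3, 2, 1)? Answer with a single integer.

Answer: 16

Derivation:
|ax - bx| = |5 - (-3)| = 8
|ay - by| = |10 - 2| = 8
|az - bz| = |-15 - 1| = 16
distance = (8 + 8 + 16) / 2 = 32 / 2 = 16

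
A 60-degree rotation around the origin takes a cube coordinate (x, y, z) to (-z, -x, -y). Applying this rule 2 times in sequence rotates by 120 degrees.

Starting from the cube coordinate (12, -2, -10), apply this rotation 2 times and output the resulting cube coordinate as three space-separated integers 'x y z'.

Answer: -2 -10 12

Derivation:
Start: (12, -2, -10)
Step 1: (12, -2, -10) -> (-(-10), -(12), -(-2)) = (10, -12, 2)
Step 2: (10, -12, 2) -> (-(2), -(10), -(-12)) = (-2, -10, 12)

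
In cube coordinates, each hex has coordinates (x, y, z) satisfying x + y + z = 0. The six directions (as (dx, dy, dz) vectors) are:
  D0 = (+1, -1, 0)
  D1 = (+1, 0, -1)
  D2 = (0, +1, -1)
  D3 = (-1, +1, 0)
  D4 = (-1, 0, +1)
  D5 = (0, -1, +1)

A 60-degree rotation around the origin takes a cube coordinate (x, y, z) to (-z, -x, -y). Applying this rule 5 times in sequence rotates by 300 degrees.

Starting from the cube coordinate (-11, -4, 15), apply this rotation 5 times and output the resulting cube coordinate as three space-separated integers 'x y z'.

Answer: 4 -15 11

Derivation:
Start: (-11, -4, 15)
Step 1: (-11, -4, 15) -> (-(15), -(-11), -(-4)) = (-15, 11, 4)
Step 2: (-15, 11, 4) -> (-(4), -(-15), -(11)) = (-4, 15, -11)
Step 3: (-4, 15, -11) -> (-(-11), -(-4), -(15)) = (11, 4, -15)
Step 4: (11, 4, -15) -> (-(-15), -(11), -(4)) = (15, -11, -4)
Step 5: (15, -11, -4) -> (-(-4), -(15), -(-11)) = (4, -15, 11)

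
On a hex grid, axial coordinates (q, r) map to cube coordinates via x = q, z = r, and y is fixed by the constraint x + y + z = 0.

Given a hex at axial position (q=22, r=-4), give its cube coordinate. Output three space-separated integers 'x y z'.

Answer: 22 -18 -4

Derivation:
x = q = 22
z = r = -4
y = -x - z = -(22) - (-4) = -18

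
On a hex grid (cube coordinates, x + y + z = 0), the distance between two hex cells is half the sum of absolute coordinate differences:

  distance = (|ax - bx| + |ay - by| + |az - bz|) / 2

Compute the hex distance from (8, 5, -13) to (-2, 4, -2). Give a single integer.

Answer: 11

Derivation:
|ax - bx| = |8 - (-2)| = 10
|ay - by| = |5 - 4| = 1
|az - bz| = |-13 - (-2)| = 11
distance = (10 + 1 + 11) / 2 = 22 / 2 = 11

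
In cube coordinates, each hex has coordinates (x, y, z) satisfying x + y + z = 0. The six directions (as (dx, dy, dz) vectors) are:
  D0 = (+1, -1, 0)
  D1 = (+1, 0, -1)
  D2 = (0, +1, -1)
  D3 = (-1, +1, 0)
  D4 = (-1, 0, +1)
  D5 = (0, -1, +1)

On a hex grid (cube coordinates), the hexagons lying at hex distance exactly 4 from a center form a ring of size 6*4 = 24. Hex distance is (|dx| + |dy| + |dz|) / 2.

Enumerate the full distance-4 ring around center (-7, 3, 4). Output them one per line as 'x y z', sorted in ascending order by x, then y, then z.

Walk ring at distance 4 from (-7, 3, 4):
Start at center + D4*4 = (-11, 3, 8)
  hex 0: (-11, 3, 8)
  hex 1: (-10, 2, 8)
  hex 2: (-9, 1, 8)
  hex 3: (-8, 0, 8)
  hex 4: (-7, -1, 8)
  hex 5: (-6, -1, 7)
  hex 6: (-5, -1, 6)
  hex 7: (-4, -1, 5)
  hex 8: (-3, -1, 4)
  hex 9: (-3, 0, 3)
  hex 10: (-3, 1, 2)
  hex 11: (-3, 2, 1)
  hex 12: (-3, 3, 0)
  hex 13: (-4, 4, 0)
  hex 14: (-5, 5, 0)
  hex 15: (-6, 6, 0)
  hex 16: (-7, 7, 0)
  hex 17: (-8, 7, 1)
  hex 18: (-9, 7, 2)
  hex 19: (-10, 7, 3)
  hex 20: (-11, 7, 4)
  hex 21: (-11, 6, 5)
  hex 22: (-11, 5, 6)
  hex 23: (-11, 4, 7)
Sorted: 24 hexes.

Answer: -11 3 8
-11 4 7
-11 5 6
-11 6 5
-11 7 4
-10 2 8
-10 7 3
-9 1 8
-9 7 2
-8 0 8
-8 7 1
-7 -1 8
-7 7 0
-6 -1 7
-6 6 0
-5 -1 6
-5 5 0
-4 -1 5
-4 4 0
-3 -1 4
-3 0 3
-3 1 2
-3 2 1
-3 3 0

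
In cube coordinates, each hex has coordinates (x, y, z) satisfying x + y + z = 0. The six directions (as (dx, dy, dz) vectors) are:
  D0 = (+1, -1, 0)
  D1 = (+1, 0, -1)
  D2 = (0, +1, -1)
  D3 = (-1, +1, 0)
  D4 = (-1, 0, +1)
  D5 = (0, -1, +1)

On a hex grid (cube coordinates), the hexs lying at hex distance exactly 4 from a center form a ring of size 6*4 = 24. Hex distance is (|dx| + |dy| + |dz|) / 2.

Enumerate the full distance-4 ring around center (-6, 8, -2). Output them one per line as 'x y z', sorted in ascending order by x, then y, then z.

Walk ring at distance 4 from (-6, 8, -2):
Start at center + D4*4 = (-10, 8, 2)
  hex 0: (-10, 8, 2)
  hex 1: (-9, 7, 2)
  hex 2: (-8, 6, 2)
  hex 3: (-7, 5, 2)
  hex 4: (-6, 4, 2)
  hex 5: (-5, 4, 1)
  hex 6: (-4, 4, 0)
  hex 7: (-3, 4, -1)
  hex 8: (-2, 4, -2)
  hex 9: (-2, 5, -3)
  hex 10: (-2, 6, -4)
  hex 11: (-2, 7, -5)
  hex 12: (-2, 8, -6)
  hex 13: (-3, 9, -6)
  hex 14: (-4, 10, -6)
  hex 15: (-5, 11, -6)
  hex 16: (-6, 12, -6)
  hex 17: (-7, 12, -5)
  hex 18: (-8, 12, -4)
  hex 19: (-9, 12, -3)
  hex 20: (-10, 12, -2)
  hex 21: (-10, 11, -1)
  hex 22: (-10, 10, 0)
  hex 23: (-10, 9, 1)
Sorted: 24 hexes.

Answer: -10 8 2
-10 9 1
-10 10 0
-10 11 -1
-10 12 -2
-9 7 2
-9 12 -3
-8 6 2
-8 12 -4
-7 5 2
-7 12 -5
-6 4 2
-6 12 -6
-5 4 1
-5 11 -6
-4 4 0
-4 10 -6
-3 4 -1
-3 9 -6
-2 4 -2
-2 5 -3
-2 6 -4
-2 7 -5
-2 8 -6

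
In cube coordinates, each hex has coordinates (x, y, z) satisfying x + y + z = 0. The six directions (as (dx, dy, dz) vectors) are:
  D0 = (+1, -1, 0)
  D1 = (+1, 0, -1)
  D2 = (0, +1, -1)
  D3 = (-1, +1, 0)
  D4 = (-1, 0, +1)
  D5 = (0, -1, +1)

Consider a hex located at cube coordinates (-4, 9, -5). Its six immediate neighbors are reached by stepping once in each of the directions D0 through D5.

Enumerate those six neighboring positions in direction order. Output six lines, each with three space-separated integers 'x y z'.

Center: (-4, 9, -5). Add each direction:
  D0: (-4, 9, -5) + (1, -1, 0) = (-3, 8, -5)
  D1: (-4, 9, -5) + (1, 0, -1) = (-3, 9, -6)
  D2: (-4, 9, -5) + (0, 1, -1) = (-4, 10, -6)
  D3: (-4, 9, -5) + (-1, 1, 0) = (-5, 10, -5)
  D4: (-4, 9, -5) + (-1, 0, 1) = (-5, 9, -4)
  D5: (-4, 9, -5) + (0, -1, 1) = (-4, 8, -4)

Answer: -3 8 -5
-3 9 -6
-4 10 -6
-5 10 -5
-5 9 -4
-4 8 -4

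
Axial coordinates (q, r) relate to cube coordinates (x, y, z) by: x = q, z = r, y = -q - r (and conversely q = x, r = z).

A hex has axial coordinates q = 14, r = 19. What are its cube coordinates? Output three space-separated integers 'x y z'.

x = q = 14
z = r = 19
y = -x - z = -(14) - (19) = -33

Answer: 14 -33 19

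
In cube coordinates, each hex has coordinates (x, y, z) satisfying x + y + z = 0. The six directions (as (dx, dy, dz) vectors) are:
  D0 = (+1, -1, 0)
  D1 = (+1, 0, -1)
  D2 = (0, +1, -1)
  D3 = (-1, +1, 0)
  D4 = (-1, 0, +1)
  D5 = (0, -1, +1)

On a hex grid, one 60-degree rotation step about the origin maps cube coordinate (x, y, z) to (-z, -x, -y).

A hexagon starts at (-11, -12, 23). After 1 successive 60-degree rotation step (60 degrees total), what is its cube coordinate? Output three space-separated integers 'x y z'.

Start: (-11, -12, 23)
Step 1: (-11, -12, 23) -> (-(23), -(-11), -(-12)) = (-23, 11, 12)

Answer: -23 11 12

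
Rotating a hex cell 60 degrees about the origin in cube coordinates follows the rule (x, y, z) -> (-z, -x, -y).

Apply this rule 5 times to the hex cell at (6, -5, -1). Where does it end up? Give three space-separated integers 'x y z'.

Start: (6, -5, -1)
Step 1: (6, -5, -1) -> (-(-1), -(6), -(-5)) = (1, -6, 5)
Step 2: (1, -6, 5) -> (-(5), -(1), -(-6)) = (-5, -1, 6)
Step 3: (-5, -1, 6) -> (-(6), -(-5), -(-1)) = (-6, 5, 1)
Step 4: (-6, 5, 1) -> (-(1), -(-6), -(5)) = (-1, 6, -5)
Step 5: (-1, 6, -5) -> (-(-5), -(-1), -(6)) = (5, 1, -6)

Answer: 5 1 -6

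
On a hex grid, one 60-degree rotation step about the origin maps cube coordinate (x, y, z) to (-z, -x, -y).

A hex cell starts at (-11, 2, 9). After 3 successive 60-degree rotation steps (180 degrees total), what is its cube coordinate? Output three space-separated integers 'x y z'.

Start: (-11, 2, 9)
Step 1: (-11, 2, 9) -> (-(9), -(-11), -(2)) = (-9, 11, -2)
Step 2: (-9, 11, -2) -> (-(-2), -(-9), -(11)) = (2, 9, -11)
Step 3: (2, 9, -11) -> (-(-11), -(2), -(9)) = (11, -2, -9)

Answer: 11 -2 -9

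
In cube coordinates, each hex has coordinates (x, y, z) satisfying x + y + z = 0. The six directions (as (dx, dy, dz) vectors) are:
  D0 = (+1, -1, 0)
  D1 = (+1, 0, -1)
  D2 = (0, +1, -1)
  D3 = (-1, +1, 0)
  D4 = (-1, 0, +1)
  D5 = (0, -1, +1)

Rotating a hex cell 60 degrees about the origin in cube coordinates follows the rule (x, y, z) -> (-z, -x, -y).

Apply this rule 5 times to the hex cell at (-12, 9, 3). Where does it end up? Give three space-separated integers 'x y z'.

Answer: -9 -3 12

Derivation:
Start: (-12, 9, 3)
Step 1: (-12, 9, 3) -> (-(3), -(-12), -(9)) = (-3, 12, -9)
Step 2: (-3, 12, -9) -> (-(-9), -(-3), -(12)) = (9, 3, -12)
Step 3: (9, 3, -12) -> (-(-12), -(9), -(3)) = (12, -9, -3)
Step 4: (12, -9, -3) -> (-(-3), -(12), -(-9)) = (3, -12, 9)
Step 5: (3, -12, 9) -> (-(9), -(3), -(-12)) = (-9, -3, 12)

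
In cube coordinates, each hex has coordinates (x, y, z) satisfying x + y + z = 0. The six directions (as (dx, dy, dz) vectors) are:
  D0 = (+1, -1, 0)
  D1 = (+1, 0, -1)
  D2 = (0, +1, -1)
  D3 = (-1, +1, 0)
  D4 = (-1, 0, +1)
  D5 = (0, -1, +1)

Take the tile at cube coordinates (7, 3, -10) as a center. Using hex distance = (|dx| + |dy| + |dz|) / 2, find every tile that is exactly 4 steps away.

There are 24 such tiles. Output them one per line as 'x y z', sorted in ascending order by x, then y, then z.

Walk ring at distance 4 from (7, 3, -10):
Start at center + D4*4 = (3, 3, -6)
  hex 0: (3, 3, -6)
  hex 1: (4, 2, -6)
  hex 2: (5, 1, -6)
  hex 3: (6, 0, -6)
  hex 4: (7, -1, -6)
  hex 5: (8, -1, -7)
  hex 6: (9, -1, -8)
  hex 7: (10, -1, -9)
  hex 8: (11, -1, -10)
  hex 9: (11, 0, -11)
  hex 10: (11, 1, -12)
  hex 11: (11, 2, -13)
  hex 12: (11, 3, -14)
  hex 13: (10, 4, -14)
  hex 14: (9, 5, -14)
  hex 15: (8, 6, -14)
  hex 16: (7, 7, -14)
  hex 17: (6, 7, -13)
  hex 18: (5, 7, -12)
  hex 19: (4, 7, -11)
  hex 20: (3, 7, -10)
  hex 21: (3, 6, -9)
  hex 22: (3, 5, -8)
  hex 23: (3, 4, -7)
Sorted: 24 hexes.

Answer: 3 3 -6
3 4 -7
3 5 -8
3 6 -9
3 7 -10
4 2 -6
4 7 -11
5 1 -6
5 7 -12
6 0 -6
6 7 -13
7 -1 -6
7 7 -14
8 -1 -7
8 6 -14
9 -1 -8
9 5 -14
10 -1 -9
10 4 -14
11 -1 -10
11 0 -11
11 1 -12
11 2 -13
11 3 -14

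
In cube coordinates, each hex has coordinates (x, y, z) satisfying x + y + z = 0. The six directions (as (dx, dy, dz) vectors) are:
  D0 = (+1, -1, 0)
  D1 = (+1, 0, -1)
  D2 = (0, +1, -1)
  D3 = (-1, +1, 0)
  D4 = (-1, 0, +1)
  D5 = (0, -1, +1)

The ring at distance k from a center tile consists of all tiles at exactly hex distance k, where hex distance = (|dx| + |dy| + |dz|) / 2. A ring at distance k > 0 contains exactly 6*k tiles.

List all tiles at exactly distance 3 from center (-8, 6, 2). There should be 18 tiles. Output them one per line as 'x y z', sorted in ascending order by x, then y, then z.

Answer: -11 6 5
-11 7 4
-11 8 3
-11 9 2
-10 5 5
-10 9 1
-9 4 5
-9 9 0
-8 3 5
-8 9 -1
-7 3 4
-7 8 -1
-6 3 3
-6 7 -1
-5 3 2
-5 4 1
-5 5 0
-5 6 -1

Derivation:
Walk ring at distance 3 from (-8, 6, 2):
Start at center + D4*3 = (-11, 6, 5)
  hex 0: (-11, 6, 5)
  hex 1: (-10, 5, 5)
  hex 2: (-9, 4, 5)
  hex 3: (-8, 3, 5)
  hex 4: (-7, 3, 4)
  hex 5: (-6, 3, 3)
  hex 6: (-5, 3, 2)
  hex 7: (-5, 4, 1)
  hex 8: (-5, 5, 0)
  hex 9: (-5, 6, -1)
  hex 10: (-6, 7, -1)
  hex 11: (-7, 8, -1)
  hex 12: (-8, 9, -1)
  hex 13: (-9, 9, 0)
  hex 14: (-10, 9, 1)
  hex 15: (-11, 9, 2)
  hex 16: (-11, 8, 3)
  hex 17: (-11, 7, 4)
Sorted: 18 hexes.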